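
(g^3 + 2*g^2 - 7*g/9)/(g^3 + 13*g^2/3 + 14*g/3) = (g - 1/3)/(g + 2)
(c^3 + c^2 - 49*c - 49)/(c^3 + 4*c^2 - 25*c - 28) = (c - 7)/(c - 4)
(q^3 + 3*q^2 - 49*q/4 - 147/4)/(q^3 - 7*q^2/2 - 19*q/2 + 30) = (4*q^2 - 49)/(2*(2*q^2 - 13*q + 20))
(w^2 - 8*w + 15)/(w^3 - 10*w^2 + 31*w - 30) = 1/(w - 2)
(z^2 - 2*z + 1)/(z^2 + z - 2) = (z - 1)/(z + 2)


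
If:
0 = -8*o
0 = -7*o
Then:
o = 0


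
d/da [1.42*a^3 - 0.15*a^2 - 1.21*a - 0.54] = 4.26*a^2 - 0.3*a - 1.21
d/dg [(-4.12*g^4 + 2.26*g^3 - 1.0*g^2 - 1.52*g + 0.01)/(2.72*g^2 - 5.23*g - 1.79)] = (-22.4128*g^5 + 70.79*g^4 + 5.8596*g^3 - 2.7718*g^2 + 3.5256*g + 2.7731)/(7.3984*g^4 - 28.4512*g^3 + 17.6153*g^2 + 18.7234*g + 3.2041)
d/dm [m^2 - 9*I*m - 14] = 2*m - 9*I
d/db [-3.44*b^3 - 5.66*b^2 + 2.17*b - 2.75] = -10.32*b^2 - 11.32*b + 2.17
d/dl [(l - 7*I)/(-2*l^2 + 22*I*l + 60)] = (l^2 - 14*I*l - 47)/(2*(l^4 - 22*I*l^3 - 181*l^2 + 660*I*l + 900))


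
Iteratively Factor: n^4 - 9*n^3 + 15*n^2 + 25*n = (n)*(n^3 - 9*n^2 + 15*n + 25) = n*(n + 1)*(n^2 - 10*n + 25) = n*(n - 5)*(n + 1)*(n - 5)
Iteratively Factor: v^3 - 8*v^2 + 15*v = (v - 3)*(v^2 - 5*v) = v*(v - 3)*(v - 5)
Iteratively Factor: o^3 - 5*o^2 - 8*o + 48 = (o + 3)*(o^2 - 8*o + 16) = (o - 4)*(o + 3)*(o - 4)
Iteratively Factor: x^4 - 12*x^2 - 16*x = (x + 2)*(x^3 - 2*x^2 - 8*x) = (x - 4)*(x + 2)*(x^2 + 2*x) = x*(x - 4)*(x + 2)*(x + 2)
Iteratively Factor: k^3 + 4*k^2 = (k + 4)*(k^2) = k*(k + 4)*(k)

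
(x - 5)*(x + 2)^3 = x^4 + x^3 - 18*x^2 - 52*x - 40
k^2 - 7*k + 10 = (k - 5)*(k - 2)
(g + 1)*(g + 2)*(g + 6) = g^3 + 9*g^2 + 20*g + 12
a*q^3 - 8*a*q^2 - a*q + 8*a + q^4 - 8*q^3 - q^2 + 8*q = (a + q)*(q - 8)*(q - 1)*(q + 1)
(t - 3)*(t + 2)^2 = t^3 + t^2 - 8*t - 12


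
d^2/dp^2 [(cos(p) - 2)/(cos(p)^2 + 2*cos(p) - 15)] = (-9*(1 - cos(2*p))^2*cos(p)/4 + 5*(1 - cos(2*p))^2/2 - 311*cos(p)/2 + 53*cos(2*p) - 21*cos(3*p) + cos(5*p)/2 + 27)/((cos(p) - 3)^3*(cos(p) + 5)^3)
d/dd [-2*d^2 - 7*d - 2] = -4*d - 7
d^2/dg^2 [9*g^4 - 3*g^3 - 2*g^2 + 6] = 108*g^2 - 18*g - 4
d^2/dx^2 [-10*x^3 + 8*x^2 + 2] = 16 - 60*x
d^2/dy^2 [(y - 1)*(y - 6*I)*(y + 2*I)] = 6*y - 2 - 8*I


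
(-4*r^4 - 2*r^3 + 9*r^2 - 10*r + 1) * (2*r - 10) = -8*r^5 + 36*r^4 + 38*r^3 - 110*r^2 + 102*r - 10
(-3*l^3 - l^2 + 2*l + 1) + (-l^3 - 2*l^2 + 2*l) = -4*l^3 - 3*l^2 + 4*l + 1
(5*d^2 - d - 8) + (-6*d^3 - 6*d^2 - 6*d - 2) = -6*d^3 - d^2 - 7*d - 10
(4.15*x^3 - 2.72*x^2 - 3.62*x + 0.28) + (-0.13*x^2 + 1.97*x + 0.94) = 4.15*x^3 - 2.85*x^2 - 1.65*x + 1.22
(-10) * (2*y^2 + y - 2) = -20*y^2 - 10*y + 20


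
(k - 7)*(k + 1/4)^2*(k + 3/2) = k^4 - 5*k^3 - 211*k^2/16 - 179*k/32 - 21/32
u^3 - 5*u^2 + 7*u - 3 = (u - 3)*(u - 1)^2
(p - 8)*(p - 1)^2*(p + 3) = p^4 - 7*p^3 - 13*p^2 + 43*p - 24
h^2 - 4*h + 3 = (h - 3)*(h - 1)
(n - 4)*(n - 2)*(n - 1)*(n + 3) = n^4 - 4*n^3 - 7*n^2 + 34*n - 24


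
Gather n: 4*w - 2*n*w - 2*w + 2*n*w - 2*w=0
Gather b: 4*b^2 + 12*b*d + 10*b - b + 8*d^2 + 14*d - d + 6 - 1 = 4*b^2 + b*(12*d + 9) + 8*d^2 + 13*d + 5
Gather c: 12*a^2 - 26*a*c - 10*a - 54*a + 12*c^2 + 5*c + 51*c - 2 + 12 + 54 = 12*a^2 - 64*a + 12*c^2 + c*(56 - 26*a) + 64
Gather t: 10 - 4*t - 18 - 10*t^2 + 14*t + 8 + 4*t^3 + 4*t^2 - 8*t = 4*t^3 - 6*t^2 + 2*t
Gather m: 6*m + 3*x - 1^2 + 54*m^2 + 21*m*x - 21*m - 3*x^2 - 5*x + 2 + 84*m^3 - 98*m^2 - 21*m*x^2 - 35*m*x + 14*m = 84*m^3 - 44*m^2 + m*(-21*x^2 - 14*x - 1) - 3*x^2 - 2*x + 1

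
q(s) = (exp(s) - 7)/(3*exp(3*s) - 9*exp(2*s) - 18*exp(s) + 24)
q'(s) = (exp(s) - 7)*(-9*exp(3*s) + 18*exp(2*s) + 18*exp(s))/(3*exp(3*s) - 9*exp(2*s) - 18*exp(s) + 24)^2 + exp(s)/(3*exp(3*s) - 9*exp(2*s) - 18*exp(s) + 24) = ((exp(s) - 7)*(-exp(2*s) + 2*exp(s) + 2) + exp(3*s)/3 - exp(2*s) - 2*exp(s) + 8/3)*exp(s)/(exp(3*s) - 3*exp(2*s) - 6*exp(s) + 8)^2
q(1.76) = -0.01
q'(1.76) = 0.06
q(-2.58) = -0.31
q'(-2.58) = -0.02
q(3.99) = 0.00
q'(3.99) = -0.00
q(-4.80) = -0.29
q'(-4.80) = -0.00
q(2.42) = 0.00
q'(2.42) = -0.00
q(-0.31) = -0.88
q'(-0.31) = -2.27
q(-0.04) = -5.71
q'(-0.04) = -138.85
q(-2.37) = -0.31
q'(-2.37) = -0.02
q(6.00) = 0.00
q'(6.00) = 0.00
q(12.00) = 0.00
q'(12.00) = 0.00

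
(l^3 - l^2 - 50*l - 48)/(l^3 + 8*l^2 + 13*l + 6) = (l - 8)/(l + 1)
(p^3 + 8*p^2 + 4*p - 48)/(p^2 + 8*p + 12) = (p^2 + 2*p - 8)/(p + 2)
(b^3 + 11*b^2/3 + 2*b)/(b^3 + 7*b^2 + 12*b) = (b + 2/3)/(b + 4)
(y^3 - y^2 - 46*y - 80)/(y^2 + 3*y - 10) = (y^2 - 6*y - 16)/(y - 2)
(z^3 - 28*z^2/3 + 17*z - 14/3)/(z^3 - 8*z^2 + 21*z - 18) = (3*z^2 - 22*z + 7)/(3*(z^2 - 6*z + 9))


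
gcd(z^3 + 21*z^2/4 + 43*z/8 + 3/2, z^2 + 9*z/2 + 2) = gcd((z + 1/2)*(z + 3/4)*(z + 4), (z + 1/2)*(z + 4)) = z^2 + 9*z/2 + 2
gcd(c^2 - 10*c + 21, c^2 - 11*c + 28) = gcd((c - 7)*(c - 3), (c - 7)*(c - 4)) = c - 7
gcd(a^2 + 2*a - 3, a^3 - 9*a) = a + 3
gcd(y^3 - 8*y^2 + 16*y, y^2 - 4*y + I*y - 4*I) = y - 4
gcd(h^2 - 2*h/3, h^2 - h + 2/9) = h - 2/3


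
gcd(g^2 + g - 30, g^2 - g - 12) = 1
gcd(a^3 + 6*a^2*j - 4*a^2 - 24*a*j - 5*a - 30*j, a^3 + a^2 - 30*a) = a - 5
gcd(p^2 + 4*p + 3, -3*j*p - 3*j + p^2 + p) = p + 1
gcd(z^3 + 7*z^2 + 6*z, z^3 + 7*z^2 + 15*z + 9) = z + 1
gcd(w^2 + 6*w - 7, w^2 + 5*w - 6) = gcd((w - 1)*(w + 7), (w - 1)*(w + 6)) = w - 1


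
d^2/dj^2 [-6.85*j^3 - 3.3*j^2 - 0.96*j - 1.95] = -41.1*j - 6.6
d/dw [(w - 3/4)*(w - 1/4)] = 2*w - 1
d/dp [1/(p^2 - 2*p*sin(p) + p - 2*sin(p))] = (2*p*cos(p) - 2*p + 2*sqrt(2)*sin(p + pi/4) - 1)/((p + 1)^2*(p - 2*sin(p))^2)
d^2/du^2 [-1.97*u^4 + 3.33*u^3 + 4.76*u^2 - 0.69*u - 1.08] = -23.64*u^2 + 19.98*u + 9.52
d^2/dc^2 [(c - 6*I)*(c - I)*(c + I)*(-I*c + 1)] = -12*I*c^2 - 30*c - 14*I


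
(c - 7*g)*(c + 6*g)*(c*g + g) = c^3*g - c^2*g^2 + c^2*g - 42*c*g^3 - c*g^2 - 42*g^3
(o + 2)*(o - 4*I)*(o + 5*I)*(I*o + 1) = I*o^4 + 2*I*o^3 + 21*I*o^2 + 20*o + 42*I*o + 40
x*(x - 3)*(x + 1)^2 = x^4 - x^3 - 5*x^2 - 3*x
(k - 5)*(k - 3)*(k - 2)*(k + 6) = k^4 - 4*k^3 - 29*k^2 + 156*k - 180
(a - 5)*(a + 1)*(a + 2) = a^3 - 2*a^2 - 13*a - 10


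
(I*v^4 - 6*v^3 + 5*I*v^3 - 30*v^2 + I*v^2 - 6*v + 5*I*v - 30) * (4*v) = 4*I*v^5 - 24*v^4 + 20*I*v^4 - 120*v^3 + 4*I*v^3 - 24*v^2 + 20*I*v^2 - 120*v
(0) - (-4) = 4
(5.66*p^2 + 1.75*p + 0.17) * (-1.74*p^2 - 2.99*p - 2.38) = -9.8484*p^4 - 19.9684*p^3 - 18.9991*p^2 - 4.6733*p - 0.4046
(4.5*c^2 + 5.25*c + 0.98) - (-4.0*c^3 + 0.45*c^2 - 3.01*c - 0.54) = 4.0*c^3 + 4.05*c^2 + 8.26*c + 1.52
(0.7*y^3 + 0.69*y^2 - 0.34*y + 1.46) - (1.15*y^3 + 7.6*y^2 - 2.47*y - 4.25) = -0.45*y^3 - 6.91*y^2 + 2.13*y + 5.71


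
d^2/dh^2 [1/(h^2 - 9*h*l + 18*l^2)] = 2*(-h^2 + 9*h*l - 18*l^2 + (2*h - 9*l)^2)/(h^2 - 9*h*l + 18*l^2)^3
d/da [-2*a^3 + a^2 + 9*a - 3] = -6*a^2 + 2*a + 9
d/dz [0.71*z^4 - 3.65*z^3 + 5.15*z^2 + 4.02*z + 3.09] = 2.84*z^3 - 10.95*z^2 + 10.3*z + 4.02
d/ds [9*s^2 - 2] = 18*s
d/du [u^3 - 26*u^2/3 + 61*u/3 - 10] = 3*u^2 - 52*u/3 + 61/3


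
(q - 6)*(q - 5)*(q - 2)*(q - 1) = q^4 - 14*q^3 + 65*q^2 - 112*q + 60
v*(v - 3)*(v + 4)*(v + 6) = v^4 + 7*v^3 - 6*v^2 - 72*v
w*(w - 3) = w^2 - 3*w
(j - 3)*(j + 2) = j^2 - j - 6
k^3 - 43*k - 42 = (k - 7)*(k + 1)*(k + 6)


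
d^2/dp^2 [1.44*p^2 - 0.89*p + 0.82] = 2.88000000000000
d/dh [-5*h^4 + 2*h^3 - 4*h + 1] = -20*h^3 + 6*h^2 - 4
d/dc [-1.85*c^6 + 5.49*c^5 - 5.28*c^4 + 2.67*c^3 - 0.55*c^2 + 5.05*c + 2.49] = -11.1*c^5 + 27.45*c^4 - 21.12*c^3 + 8.01*c^2 - 1.1*c + 5.05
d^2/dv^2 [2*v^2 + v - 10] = 4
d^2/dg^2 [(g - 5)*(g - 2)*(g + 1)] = 6*g - 12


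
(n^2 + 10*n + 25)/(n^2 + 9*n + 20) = (n + 5)/(n + 4)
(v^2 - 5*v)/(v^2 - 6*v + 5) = v/(v - 1)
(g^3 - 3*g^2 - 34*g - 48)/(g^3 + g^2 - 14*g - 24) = (g - 8)/(g - 4)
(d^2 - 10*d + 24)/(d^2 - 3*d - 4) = (d - 6)/(d + 1)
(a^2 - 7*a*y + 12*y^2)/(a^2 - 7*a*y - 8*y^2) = (-a^2 + 7*a*y - 12*y^2)/(-a^2 + 7*a*y + 8*y^2)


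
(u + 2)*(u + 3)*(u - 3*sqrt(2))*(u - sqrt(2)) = u^4 - 4*sqrt(2)*u^3 + 5*u^3 - 20*sqrt(2)*u^2 + 12*u^2 - 24*sqrt(2)*u + 30*u + 36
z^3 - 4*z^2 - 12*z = z*(z - 6)*(z + 2)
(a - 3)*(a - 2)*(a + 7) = a^3 + 2*a^2 - 29*a + 42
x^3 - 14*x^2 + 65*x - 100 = (x - 5)^2*(x - 4)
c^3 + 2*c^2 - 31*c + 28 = (c - 4)*(c - 1)*(c + 7)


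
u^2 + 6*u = u*(u + 6)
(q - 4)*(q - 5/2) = q^2 - 13*q/2 + 10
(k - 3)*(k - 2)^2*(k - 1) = k^4 - 8*k^3 + 23*k^2 - 28*k + 12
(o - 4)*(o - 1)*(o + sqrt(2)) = o^3 - 5*o^2 + sqrt(2)*o^2 - 5*sqrt(2)*o + 4*o + 4*sqrt(2)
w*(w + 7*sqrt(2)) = w^2 + 7*sqrt(2)*w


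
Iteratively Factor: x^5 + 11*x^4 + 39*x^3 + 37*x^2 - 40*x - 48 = (x + 4)*(x^4 + 7*x^3 + 11*x^2 - 7*x - 12) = (x + 1)*(x + 4)*(x^3 + 6*x^2 + 5*x - 12) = (x + 1)*(x + 4)^2*(x^2 + 2*x - 3) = (x + 1)*(x + 3)*(x + 4)^2*(x - 1)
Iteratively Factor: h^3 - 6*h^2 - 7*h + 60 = (h - 5)*(h^2 - h - 12) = (h - 5)*(h + 3)*(h - 4)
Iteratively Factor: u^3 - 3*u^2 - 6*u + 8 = (u + 2)*(u^2 - 5*u + 4) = (u - 4)*(u + 2)*(u - 1)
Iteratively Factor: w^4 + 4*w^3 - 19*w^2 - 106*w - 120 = (w + 3)*(w^3 + w^2 - 22*w - 40) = (w + 3)*(w + 4)*(w^2 - 3*w - 10) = (w - 5)*(w + 3)*(w + 4)*(w + 2)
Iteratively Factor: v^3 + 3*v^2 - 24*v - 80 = (v + 4)*(v^2 - v - 20) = (v + 4)^2*(v - 5)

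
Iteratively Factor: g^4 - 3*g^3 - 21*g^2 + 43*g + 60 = (g - 5)*(g^3 + 2*g^2 - 11*g - 12) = (g - 5)*(g + 1)*(g^2 + g - 12) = (g - 5)*(g - 3)*(g + 1)*(g + 4)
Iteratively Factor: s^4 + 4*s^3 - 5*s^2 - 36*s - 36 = (s + 2)*(s^3 + 2*s^2 - 9*s - 18) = (s - 3)*(s + 2)*(s^2 + 5*s + 6) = (s - 3)*(s + 2)^2*(s + 3)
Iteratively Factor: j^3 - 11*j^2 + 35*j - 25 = (j - 1)*(j^2 - 10*j + 25) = (j - 5)*(j - 1)*(j - 5)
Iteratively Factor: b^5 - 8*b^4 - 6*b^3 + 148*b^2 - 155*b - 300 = (b - 5)*(b^4 - 3*b^3 - 21*b^2 + 43*b + 60) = (b - 5)*(b - 3)*(b^3 - 21*b - 20) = (b - 5)*(b - 3)*(b + 1)*(b^2 - b - 20) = (b - 5)^2*(b - 3)*(b + 1)*(b + 4)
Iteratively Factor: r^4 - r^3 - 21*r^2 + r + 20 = (r - 5)*(r^3 + 4*r^2 - r - 4) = (r - 5)*(r - 1)*(r^2 + 5*r + 4) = (r - 5)*(r - 1)*(r + 4)*(r + 1)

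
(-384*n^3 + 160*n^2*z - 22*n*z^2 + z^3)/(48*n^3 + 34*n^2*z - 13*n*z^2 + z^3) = (-8*n + z)/(n + z)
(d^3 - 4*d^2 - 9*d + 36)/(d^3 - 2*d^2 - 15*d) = (d^2 - 7*d + 12)/(d*(d - 5))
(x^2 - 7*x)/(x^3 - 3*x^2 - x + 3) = x*(x - 7)/(x^3 - 3*x^2 - x + 3)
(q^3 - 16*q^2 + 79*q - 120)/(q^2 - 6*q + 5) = (q^2 - 11*q + 24)/(q - 1)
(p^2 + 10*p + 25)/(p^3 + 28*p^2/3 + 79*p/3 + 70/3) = 3*(p + 5)/(3*p^2 + 13*p + 14)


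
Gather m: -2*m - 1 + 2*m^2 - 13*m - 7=2*m^2 - 15*m - 8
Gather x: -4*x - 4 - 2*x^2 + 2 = -2*x^2 - 4*x - 2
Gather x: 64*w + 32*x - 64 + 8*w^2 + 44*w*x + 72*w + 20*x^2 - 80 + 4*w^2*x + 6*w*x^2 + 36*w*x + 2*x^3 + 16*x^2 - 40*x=8*w^2 + 136*w + 2*x^3 + x^2*(6*w + 36) + x*(4*w^2 + 80*w - 8) - 144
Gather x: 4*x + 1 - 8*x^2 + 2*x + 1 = -8*x^2 + 6*x + 2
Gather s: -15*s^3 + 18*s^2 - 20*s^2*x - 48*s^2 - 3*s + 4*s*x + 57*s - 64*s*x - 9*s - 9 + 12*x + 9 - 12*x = -15*s^3 + s^2*(-20*x - 30) + s*(45 - 60*x)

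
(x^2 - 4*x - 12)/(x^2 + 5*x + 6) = (x - 6)/(x + 3)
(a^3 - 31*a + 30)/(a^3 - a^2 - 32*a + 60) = (a - 1)/(a - 2)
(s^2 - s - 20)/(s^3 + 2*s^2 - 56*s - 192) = (s - 5)/(s^2 - 2*s - 48)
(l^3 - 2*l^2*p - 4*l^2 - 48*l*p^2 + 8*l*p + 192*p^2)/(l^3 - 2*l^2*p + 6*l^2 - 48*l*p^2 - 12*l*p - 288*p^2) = (l - 4)/(l + 6)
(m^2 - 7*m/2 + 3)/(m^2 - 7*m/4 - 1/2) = 2*(2*m - 3)/(4*m + 1)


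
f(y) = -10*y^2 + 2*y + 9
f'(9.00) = -178.00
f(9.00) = -783.00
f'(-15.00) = 302.00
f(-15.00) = -2271.00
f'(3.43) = -66.60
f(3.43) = -101.79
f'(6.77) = -133.40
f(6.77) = -435.79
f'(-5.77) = 117.40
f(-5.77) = -335.47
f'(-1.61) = 34.20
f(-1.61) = -20.14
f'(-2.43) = 50.60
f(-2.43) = -54.91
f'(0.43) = -6.60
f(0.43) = 8.01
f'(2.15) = -41.00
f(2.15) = -32.92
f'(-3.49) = 71.80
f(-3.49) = -119.78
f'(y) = 2 - 20*y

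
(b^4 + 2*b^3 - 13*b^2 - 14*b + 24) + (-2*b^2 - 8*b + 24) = b^4 + 2*b^3 - 15*b^2 - 22*b + 48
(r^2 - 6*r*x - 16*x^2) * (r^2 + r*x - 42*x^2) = r^4 - 5*r^3*x - 64*r^2*x^2 + 236*r*x^3 + 672*x^4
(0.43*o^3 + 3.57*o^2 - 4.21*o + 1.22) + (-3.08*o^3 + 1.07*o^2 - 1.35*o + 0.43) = -2.65*o^3 + 4.64*o^2 - 5.56*o + 1.65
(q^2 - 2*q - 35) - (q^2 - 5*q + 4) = 3*q - 39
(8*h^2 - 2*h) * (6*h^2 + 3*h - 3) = 48*h^4 + 12*h^3 - 30*h^2 + 6*h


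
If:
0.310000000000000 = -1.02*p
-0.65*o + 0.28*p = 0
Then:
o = -0.13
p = -0.30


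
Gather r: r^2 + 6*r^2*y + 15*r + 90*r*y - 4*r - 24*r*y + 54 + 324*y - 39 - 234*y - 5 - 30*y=r^2*(6*y + 1) + r*(66*y + 11) + 60*y + 10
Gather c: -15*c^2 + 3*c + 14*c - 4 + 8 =-15*c^2 + 17*c + 4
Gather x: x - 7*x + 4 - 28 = -6*x - 24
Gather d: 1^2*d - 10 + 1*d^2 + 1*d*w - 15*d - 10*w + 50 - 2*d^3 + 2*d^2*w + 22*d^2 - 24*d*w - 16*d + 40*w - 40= -2*d^3 + d^2*(2*w + 23) + d*(-23*w - 30) + 30*w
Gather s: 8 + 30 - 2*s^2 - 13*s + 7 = -2*s^2 - 13*s + 45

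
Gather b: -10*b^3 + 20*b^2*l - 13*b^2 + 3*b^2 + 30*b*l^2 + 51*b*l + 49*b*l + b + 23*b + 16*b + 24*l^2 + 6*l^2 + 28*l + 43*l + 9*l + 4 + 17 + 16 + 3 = -10*b^3 + b^2*(20*l - 10) + b*(30*l^2 + 100*l + 40) + 30*l^2 + 80*l + 40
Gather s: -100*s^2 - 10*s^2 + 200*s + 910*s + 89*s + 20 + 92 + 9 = -110*s^2 + 1199*s + 121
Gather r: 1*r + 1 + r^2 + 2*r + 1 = r^2 + 3*r + 2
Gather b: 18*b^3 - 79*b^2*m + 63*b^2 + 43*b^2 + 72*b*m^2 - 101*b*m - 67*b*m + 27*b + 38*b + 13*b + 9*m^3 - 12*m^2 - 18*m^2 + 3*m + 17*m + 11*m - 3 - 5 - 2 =18*b^3 + b^2*(106 - 79*m) + b*(72*m^2 - 168*m + 78) + 9*m^3 - 30*m^2 + 31*m - 10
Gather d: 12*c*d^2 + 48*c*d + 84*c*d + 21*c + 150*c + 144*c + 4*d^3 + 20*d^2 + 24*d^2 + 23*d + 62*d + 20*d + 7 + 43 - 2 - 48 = 315*c + 4*d^3 + d^2*(12*c + 44) + d*(132*c + 105)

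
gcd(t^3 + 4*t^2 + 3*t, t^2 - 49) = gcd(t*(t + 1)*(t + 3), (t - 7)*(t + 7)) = 1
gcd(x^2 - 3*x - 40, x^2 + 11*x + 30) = x + 5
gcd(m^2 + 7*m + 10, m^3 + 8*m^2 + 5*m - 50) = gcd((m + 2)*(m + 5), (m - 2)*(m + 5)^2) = m + 5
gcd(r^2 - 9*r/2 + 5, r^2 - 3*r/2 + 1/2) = 1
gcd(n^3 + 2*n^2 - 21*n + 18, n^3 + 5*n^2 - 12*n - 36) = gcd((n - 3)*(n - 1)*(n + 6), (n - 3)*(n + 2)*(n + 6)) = n^2 + 3*n - 18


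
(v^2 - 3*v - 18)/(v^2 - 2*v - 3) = (-v^2 + 3*v + 18)/(-v^2 + 2*v + 3)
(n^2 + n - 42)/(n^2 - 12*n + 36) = (n + 7)/(n - 6)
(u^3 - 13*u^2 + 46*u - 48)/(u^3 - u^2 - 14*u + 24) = (u - 8)/(u + 4)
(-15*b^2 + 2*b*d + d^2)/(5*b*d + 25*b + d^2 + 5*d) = (-3*b + d)/(d + 5)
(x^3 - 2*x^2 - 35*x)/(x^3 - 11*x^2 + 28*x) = (x + 5)/(x - 4)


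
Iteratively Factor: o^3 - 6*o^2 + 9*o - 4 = (o - 1)*(o^2 - 5*o + 4) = (o - 1)^2*(o - 4)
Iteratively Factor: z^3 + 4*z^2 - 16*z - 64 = (z - 4)*(z^2 + 8*z + 16) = (z - 4)*(z + 4)*(z + 4)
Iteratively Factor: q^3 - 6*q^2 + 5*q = (q)*(q^2 - 6*q + 5) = q*(q - 1)*(q - 5)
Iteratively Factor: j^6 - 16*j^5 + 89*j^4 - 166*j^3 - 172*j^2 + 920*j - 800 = (j - 2)*(j^5 - 14*j^4 + 61*j^3 - 44*j^2 - 260*j + 400) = (j - 2)^2*(j^4 - 12*j^3 + 37*j^2 + 30*j - 200) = (j - 4)*(j - 2)^2*(j^3 - 8*j^2 + 5*j + 50) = (j - 5)*(j - 4)*(j - 2)^2*(j^2 - 3*j - 10) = (j - 5)*(j - 4)*(j - 2)^2*(j + 2)*(j - 5)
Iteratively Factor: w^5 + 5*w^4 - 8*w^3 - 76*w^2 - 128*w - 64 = (w + 2)*(w^4 + 3*w^3 - 14*w^2 - 48*w - 32) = (w + 1)*(w + 2)*(w^3 + 2*w^2 - 16*w - 32) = (w + 1)*(w + 2)*(w + 4)*(w^2 - 2*w - 8) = (w + 1)*(w + 2)^2*(w + 4)*(w - 4)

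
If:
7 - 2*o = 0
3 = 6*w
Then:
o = 7/2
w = 1/2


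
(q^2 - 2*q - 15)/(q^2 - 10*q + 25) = (q + 3)/(q - 5)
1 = 1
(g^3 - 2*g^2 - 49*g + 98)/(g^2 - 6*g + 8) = (g^2 - 49)/(g - 4)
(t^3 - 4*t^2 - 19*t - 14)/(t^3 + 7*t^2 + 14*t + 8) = (t - 7)/(t + 4)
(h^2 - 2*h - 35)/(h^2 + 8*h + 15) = (h - 7)/(h + 3)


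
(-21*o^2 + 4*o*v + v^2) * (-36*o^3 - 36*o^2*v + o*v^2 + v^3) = 756*o^5 + 612*o^4*v - 201*o^3*v^2 - 53*o^2*v^3 + 5*o*v^4 + v^5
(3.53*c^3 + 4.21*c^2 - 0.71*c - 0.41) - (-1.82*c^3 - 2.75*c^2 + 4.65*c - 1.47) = 5.35*c^3 + 6.96*c^2 - 5.36*c + 1.06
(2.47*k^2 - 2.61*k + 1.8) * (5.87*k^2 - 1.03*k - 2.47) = 14.4989*k^4 - 17.8648*k^3 + 7.1534*k^2 + 4.5927*k - 4.446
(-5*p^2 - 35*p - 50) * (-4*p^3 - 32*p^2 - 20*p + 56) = 20*p^5 + 300*p^4 + 1420*p^3 + 2020*p^2 - 960*p - 2800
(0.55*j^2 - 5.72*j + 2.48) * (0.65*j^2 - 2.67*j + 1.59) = 0.3575*j^4 - 5.1865*j^3 + 17.7589*j^2 - 15.7164*j + 3.9432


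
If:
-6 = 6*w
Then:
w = -1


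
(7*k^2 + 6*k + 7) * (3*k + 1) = 21*k^3 + 25*k^2 + 27*k + 7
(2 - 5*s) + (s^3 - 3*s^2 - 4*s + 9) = s^3 - 3*s^2 - 9*s + 11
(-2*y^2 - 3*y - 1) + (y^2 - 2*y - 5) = -y^2 - 5*y - 6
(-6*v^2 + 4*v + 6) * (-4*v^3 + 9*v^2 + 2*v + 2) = 24*v^5 - 70*v^4 + 50*v^2 + 20*v + 12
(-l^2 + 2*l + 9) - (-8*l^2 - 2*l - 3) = 7*l^2 + 4*l + 12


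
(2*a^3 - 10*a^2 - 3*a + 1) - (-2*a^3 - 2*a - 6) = 4*a^3 - 10*a^2 - a + 7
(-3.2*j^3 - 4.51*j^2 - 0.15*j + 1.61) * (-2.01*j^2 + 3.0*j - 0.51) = 6.432*j^5 - 0.534900000000002*j^4 - 11.5965*j^3 - 1.386*j^2 + 4.9065*j - 0.8211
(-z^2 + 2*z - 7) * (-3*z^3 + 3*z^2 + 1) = 3*z^5 - 9*z^4 + 27*z^3 - 22*z^2 + 2*z - 7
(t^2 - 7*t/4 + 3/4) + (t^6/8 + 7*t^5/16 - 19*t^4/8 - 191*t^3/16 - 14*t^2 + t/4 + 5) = t^6/8 + 7*t^5/16 - 19*t^4/8 - 191*t^3/16 - 13*t^2 - 3*t/2 + 23/4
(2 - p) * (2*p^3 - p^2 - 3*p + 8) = -2*p^4 + 5*p^3 + p^2 - 14*p + 16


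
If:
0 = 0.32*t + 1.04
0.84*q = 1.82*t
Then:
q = -7.04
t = -3.25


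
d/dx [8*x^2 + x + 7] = 16*x + 1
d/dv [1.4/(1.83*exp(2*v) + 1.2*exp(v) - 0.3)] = (-5.124*exp(v) - 1.68)*exp(v)/(1.83*exp(2*v) + 1.2*exp(v) - 0.3)^2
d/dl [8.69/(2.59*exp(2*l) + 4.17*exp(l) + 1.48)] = (-45.0142*exp(l) - 36.2373)*exp(l)/(2.59*exp(2*l) + 4.17*exp(l) + 1.48)^2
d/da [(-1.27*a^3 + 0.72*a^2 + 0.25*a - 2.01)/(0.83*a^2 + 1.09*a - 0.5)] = (-1.0541*a^4 - 2.7686*a^3 + 2.4823*a^2 + 2.6166*a + 2.0659)/(0.6889*a^4 + 1.8094*a^3 + 0.3581*a^2 - 1.09*a + 0.25)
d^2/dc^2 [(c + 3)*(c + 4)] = 2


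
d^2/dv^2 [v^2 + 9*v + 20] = 2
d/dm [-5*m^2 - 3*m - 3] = -10*m - 3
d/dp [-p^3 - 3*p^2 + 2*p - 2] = -3*p^2 - 6*p + 2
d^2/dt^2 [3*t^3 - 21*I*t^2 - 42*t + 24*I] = 18*t - 42*I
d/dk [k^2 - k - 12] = 2*k - 1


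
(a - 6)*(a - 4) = a^2 - 10*a + 24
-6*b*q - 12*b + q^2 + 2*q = (-6*b + q)*(q + 2)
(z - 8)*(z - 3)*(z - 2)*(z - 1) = z^4 - 14*z^3 + 59*z^2 - 94*z + 48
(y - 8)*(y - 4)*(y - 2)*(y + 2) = y^4 - 12*y^3 + 28*y^2 + 48*y - 128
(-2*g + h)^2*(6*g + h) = 24*g^3 - 20*g^2*h + 2*g*h^2 + h^3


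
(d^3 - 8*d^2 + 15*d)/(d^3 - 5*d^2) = (d - 3)/d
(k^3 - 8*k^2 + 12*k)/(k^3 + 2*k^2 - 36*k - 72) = k*(k - 2)/(k^2 + 8*k + 12)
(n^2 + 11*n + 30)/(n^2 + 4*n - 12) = (n + 5)/(n - 2)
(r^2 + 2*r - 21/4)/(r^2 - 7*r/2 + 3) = (r + 7/2)/(r - 2)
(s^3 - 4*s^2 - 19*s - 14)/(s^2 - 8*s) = (s^3 - 4*s^2 - 19*s - 14)/(s*(s - 8))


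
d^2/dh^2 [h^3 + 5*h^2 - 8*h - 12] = 6*h + 10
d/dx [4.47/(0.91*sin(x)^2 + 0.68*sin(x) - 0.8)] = -(8.1354*sin(x) + 3.0396)*cos(x)/(0.91*sin(x)^2 + 0.68*sin(x) - 0.8)^2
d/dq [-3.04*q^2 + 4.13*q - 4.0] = 4.13 - 6.08*q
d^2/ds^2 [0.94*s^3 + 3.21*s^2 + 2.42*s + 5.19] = 5.64*s + 6.42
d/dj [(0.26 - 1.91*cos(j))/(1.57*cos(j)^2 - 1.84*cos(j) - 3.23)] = (-2.9987*cos(j)^2 + 0.8164*cos(j) - 6.6477)*sin(j)/(2.4649*cos(j)^4 - 5.7776*cos(j)^3 - 6.7566*cos(j)^2 + 11.8864*cos(j) + 10.4329)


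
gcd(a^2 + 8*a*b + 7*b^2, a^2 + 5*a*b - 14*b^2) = a + 7*b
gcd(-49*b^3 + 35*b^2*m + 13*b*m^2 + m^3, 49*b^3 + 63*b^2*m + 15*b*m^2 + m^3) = 49*b^2 + 14*b*m + m^2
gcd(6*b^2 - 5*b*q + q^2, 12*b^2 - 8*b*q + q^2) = -2*b + q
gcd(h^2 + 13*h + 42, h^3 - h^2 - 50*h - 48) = h + 6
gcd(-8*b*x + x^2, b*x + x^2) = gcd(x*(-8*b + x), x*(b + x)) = x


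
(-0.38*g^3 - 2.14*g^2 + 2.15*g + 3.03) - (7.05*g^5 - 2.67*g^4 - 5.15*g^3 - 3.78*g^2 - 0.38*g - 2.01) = -7.05*g^5 + 2.67*g^4 + 4.77*g^3 + 1.64*g^2 + 2.53*g + 5.04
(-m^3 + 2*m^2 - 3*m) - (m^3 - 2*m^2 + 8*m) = -2*m^3 + 4*m^2 - 11*m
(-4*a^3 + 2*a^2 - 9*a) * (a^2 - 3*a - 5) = -4*a^5 + 14*a^4 + 5*a^3 + 17*a^2 + 45*a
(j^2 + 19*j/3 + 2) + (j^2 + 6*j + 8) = 2*j^2 + 37*j/3 + 10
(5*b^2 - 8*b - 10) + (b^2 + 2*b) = 6*b^2 - 6*b - 10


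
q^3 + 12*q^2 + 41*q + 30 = (q + 1)*(q + 5)*(q + 6)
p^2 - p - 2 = (p - 2)*(p + 1)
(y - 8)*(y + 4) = y^2 - 4*y - 32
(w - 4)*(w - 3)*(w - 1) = w^3 - 8*w^2 + 19*w - 12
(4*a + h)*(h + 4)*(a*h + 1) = 4*a^2*h^2 + 16*a^2*h + a*h^3 + 4*a*h^2 + 4*a*h + 16*a + h^2 + 4*h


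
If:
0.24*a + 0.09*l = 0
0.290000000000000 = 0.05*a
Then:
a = 5.80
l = -15.47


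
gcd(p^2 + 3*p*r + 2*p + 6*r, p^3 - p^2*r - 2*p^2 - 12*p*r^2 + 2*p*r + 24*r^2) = p + 3*r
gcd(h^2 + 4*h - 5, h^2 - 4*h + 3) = h - 1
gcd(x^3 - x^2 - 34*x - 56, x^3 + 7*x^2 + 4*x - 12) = x + 2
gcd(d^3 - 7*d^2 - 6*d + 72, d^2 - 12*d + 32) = d - 4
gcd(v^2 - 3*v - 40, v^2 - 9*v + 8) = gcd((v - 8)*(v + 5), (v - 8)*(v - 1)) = v - 8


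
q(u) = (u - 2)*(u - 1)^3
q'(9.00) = 1856.00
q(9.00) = 3584.00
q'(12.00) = 4961.00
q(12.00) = 13310.00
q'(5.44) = 290.97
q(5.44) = 301.10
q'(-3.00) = -304.00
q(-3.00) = 320.00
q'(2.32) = 3.97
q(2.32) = 0.74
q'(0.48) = -1.37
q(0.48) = 0.21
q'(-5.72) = -1349.33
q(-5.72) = 2342.75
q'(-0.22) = -11.73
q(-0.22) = 4.03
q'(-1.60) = -90.58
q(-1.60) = 63.27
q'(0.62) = -0.65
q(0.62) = 0.08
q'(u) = 3*(u - 2)*(u - 1)^2 + (u - 1)^3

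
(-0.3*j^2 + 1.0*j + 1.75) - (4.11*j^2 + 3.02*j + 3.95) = -4.41*j^2 - 2.02*j - 2.2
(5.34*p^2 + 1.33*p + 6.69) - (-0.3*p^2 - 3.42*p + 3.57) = 5.64*p^2 + 4.75*p + 3.12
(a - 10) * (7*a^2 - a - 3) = 7*a^3 - 71*a^2 + 7*a + 30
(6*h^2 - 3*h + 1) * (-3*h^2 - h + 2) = -18*h^4 + 3*h^3 + 12*h^2 - 7*h + 2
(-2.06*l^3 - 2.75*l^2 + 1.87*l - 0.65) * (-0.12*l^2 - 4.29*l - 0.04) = 0.2472*l^5 + 9.1674*l^4 + 11.6555*l^3 - 7.8343*l^2 + 2.7137*l + 0.026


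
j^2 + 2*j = j*(j + 2)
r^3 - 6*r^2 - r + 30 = (r - 5)*(r - 3)*(r + 2)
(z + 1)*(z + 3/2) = z^2 + 5*z/2 + 3/2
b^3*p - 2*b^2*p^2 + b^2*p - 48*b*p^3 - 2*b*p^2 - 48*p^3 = (b - 8*p)*(b + 6*p)*(b*p + p)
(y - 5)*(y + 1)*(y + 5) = y^3 + y^2 - 25*y - 25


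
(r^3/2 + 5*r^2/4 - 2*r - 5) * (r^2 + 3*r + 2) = r^5/2 + 11*r^4/4 + 11*r^3/4 - 17*r^2/2 - 19*r - 10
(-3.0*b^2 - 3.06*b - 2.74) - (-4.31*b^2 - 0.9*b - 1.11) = 1.31*b^2 - 2.16*b - 1.63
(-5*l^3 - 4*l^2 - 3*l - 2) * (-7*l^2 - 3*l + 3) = 35*l^5 + 43*l^4 + 18*l^3 + 11*l^2 - 3*l - 6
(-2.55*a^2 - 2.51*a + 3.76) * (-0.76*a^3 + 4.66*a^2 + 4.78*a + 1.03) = 1.938*a^5 - 9.9754*a^4 - 26.7432*a^3 + 2.8973*a^2 + 15.3875*a + 3.8728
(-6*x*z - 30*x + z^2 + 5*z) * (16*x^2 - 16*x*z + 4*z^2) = -96*x^3*z - 480*x^3 + 112*x^2*z^2 + 560*x^2*z - 40*x*z^3 - 200*x*z^2 + 4*z^4 + 20*z^3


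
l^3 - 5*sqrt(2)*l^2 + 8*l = l*(l - 4*sqrt(2))*(l - sqrt(2))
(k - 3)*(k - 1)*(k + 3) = k^3 - k^2 - 9*k + 9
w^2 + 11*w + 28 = (w + 4)*(w + 7)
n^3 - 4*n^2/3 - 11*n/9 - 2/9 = (n - 2)*(n + 1/3)^2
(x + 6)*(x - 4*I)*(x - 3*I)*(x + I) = x^4 + 6*x^3 - 6*I*x^3 - 5*x^2 - 36*I*x^2 - 30*x - 12*I*x - 72*I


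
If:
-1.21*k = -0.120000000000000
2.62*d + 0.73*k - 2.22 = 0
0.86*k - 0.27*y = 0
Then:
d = 0.82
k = 0.10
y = 0.32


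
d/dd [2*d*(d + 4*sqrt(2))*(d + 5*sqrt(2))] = 6*d^2 + 36*sqrt(2)*d + 80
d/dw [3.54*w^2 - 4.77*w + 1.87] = 7.08*w - 4.77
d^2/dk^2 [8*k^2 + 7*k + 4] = 16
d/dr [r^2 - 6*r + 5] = 2*r - 6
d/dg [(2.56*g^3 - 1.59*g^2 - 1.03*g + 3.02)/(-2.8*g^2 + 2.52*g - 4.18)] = (-7.168*g^4 + 12.9024*g^3 - 38.9932*g^2 + 30.2044*g - 3.305)/(7.84*g^4 - 14.112*g^3 + 29.7584*g^2 - 21.0672*g + 17.4724)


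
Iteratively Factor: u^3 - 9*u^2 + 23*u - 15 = (u - 5)*(u^2 - 4*u + 3) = (u - 5)*(u - 3)*(u - 1)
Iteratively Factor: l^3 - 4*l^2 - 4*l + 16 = (l + 2)*(l^2 - 6*l + 8) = (l - 4)*(l + 2)*(l - 2)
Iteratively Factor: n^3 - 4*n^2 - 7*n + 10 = (n - 5)*(n^2 + n - 2) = (n - 5)*(n + 2)*(n - 1)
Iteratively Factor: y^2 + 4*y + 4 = (y + 2)*(y + 2)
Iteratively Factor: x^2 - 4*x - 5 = (x - 5)*(x + 1)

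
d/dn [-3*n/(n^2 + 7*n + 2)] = 3*(n^2 - 2)/(n^4 + 14*n^3 + 53*n^2 + 28*n + 4)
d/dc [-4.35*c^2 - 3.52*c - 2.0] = -8.7*c - 3.52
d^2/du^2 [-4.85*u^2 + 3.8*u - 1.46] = -9.70000000000000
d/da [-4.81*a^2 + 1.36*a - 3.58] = 1.36 - 9.62*a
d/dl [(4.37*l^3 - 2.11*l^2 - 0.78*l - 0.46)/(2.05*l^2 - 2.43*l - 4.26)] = (8.9585*l^4 - 21.2382*l^3 - 49.1223*l^2 + 19.8632*l + 2.205)/(4.2025*l^4 - 9.963*l^3 - 11.5611*l^2 + 20.7036*l + 18.1476)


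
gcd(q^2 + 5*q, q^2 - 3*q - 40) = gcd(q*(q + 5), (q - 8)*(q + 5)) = q + 5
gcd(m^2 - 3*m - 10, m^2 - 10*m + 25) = m - 5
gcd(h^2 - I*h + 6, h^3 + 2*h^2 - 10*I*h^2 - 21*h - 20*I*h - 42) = h - 3*I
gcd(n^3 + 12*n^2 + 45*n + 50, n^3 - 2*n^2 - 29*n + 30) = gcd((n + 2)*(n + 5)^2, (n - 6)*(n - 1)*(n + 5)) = n + 5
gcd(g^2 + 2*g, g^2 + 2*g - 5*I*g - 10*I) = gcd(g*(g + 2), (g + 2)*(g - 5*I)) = g + 2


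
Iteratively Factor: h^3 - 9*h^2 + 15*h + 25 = (h + 1)*(h^2 - 10*h + 25) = (h - 5)*(h + 1)*(h - 5)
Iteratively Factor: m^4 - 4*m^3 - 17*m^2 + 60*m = (m)*(m^3 - 4*m^2 - 17*m + 60) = m*(m - 5)*(m^2 + m - 12) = m*(m - 5)*(m + 4)*(m - 3)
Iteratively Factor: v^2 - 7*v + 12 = (v - 4)*(v - 3)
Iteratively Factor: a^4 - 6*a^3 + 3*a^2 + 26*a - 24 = (a + 2)*(a^3 - 8*a^2 + 19*a - 12) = (a - 4)*(a + 2)*(a^2 - 4*a + 3) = (a - 4)*(a - 1)*(a + 2)*(a - 3)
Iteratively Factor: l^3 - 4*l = (l)*(l^2 - 4) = l*(l + 2)*(l - 2)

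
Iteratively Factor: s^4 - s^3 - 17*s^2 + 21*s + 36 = (s + 1)*(s^3 - 2*s^2 - 15*s + 36) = (s - 3)*(s + 1)*(s^2 + s - 12) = (s - 3)^2*(s + 1)*(s + 4)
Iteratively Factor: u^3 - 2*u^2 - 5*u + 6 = (u - 1)*(u^2 - u - 6) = (u - 1)*(u + 2)*(u - 3)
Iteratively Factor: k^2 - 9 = (k + 3)*(k - 3)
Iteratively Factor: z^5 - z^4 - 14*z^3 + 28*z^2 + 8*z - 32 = (z - 2)*(z^4 + z^3 - 12*z^2 + 4*z + 16) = (z - 2)^2*(z^3 + 3*z^2 - 6*z - 8) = (z - 2)^2*(z + 4)*(z^2 - z - 2) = (z - 2)^3*(z + 4)*(z + 1)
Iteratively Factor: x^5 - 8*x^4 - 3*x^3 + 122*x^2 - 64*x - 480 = (x - 5)*(x^4 - 3*x^3 - 18*x^2 + 32*x + 96) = (x - 5)*(x + 2)*(x^3 - 5*x^2 - 8*x + 48) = (x - 5)*(x - 4)*(x + 2)*(x^2 - x - 12) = (x - 5)*(x - 4)^2*(x + 2)*(x + 3)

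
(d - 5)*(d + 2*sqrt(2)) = d^2 - 5*d + 2*sqrt(2)*d - 10*sqrt(2)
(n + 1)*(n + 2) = n^2 + 3*n + 2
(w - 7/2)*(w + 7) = w^2 + 7*w/2 - 49/2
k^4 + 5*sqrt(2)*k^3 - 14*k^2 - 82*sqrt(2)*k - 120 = (k - 3*sqrt(2))*(k + sqrt(2))*(k + 2*sqrt(2))*(k + 5*sqrt(2))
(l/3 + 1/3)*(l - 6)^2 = l^3/3 - 11*l^2/3 + 8*l + 12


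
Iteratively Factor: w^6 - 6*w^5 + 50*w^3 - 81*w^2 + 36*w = (w - 1)*(w^5 - 5*w^4 - 5*w^3 + 45*w^2 - 36*w) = (w - 1)^2*(w^4 - 4*w^3 - 9*w^2 + 36*w) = (w - 1)^2*(w + 3)*(w^3 - 7*w^2 + 12*w) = (w - 4)*(w - 1)^2*(w + 3)*(w^2 - 3*w) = w*(w - 4)*(w - 1)^2*(w + 3)*(w - 3)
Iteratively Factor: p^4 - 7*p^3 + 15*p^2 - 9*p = (p - 3)*(p^3 - 4*p^2 + 3*p) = (p - 3)^2*(p^2 - p) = p*(p - 3)^2*(p - 1)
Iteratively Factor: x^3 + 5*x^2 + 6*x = (x + 3)*(x^2 + 2*x) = x*(x + 3)*(x + 2)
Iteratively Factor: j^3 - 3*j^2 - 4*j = (j - 4)*(j^2 + j) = j*(j - 4)*(j + 1)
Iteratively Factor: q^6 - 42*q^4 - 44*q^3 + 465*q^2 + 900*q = (q + 4)*(q^5 - 4*q^4 - 26*q^3 + 60*q^2 + 225*q) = (q + 3)*(q + 4)*(q^4 - 7*q^3 - 5*q^2 + 75*q) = (q - 5)*(q + 3)*(q + 4)*(q^3 - 2*q^2 - 15*q) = (q - 5)^2*(q + 3)*(q + 4)*(q^2 + 3*q) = q*(q - 5)^2*(q + 3)*(q + 4)*(q + 3)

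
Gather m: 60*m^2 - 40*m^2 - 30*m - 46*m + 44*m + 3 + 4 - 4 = 20*m^2 - 32*m + 3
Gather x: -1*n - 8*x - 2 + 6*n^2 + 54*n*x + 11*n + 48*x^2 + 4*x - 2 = 6*n^2 + 10*n + 48*x^2 + x*(54*n - 4) - 4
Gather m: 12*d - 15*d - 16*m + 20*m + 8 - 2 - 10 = -3*d + 4*m - 4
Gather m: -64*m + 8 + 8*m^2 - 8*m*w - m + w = 8*m^2 + m*(-8*w - 65) + w + 8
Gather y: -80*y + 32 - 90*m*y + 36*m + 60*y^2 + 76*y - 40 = 36*m + 60*y^2 + y*(-90*m - 4) - 8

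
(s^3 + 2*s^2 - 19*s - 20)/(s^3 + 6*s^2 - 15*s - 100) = (s + 1)/(s + 5)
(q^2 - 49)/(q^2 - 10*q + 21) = (q + 7)/(q - 3)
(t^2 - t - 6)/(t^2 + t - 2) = (t - 3)/(t - 1)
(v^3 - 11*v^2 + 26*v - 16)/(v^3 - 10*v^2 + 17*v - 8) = (v - 2)/(v - 1)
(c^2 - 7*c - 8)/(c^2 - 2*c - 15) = (-c^2 + 7*c + 8)/(-c^2 + 2*c + 15)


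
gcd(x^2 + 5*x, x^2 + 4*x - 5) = x + 5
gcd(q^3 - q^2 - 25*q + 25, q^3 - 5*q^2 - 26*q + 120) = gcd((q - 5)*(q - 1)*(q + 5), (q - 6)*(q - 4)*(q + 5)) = q + 5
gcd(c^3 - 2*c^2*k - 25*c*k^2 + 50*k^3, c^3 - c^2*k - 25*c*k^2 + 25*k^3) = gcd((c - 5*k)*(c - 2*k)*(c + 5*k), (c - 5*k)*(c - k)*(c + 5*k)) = c^2 - 25*k^2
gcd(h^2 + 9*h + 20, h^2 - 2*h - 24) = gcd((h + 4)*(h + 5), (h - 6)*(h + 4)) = h + 4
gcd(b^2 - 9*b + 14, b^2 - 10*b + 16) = b - 2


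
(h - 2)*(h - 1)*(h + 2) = h^3 - h^2 - 4*h + 4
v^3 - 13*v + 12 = (v - 3)*(v - 1)*(v + 4)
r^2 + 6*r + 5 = (r + 1)*(r + 5)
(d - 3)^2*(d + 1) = d^3 - 5*d^2 + 3*d + 9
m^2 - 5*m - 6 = (m - 6)*(m + 1)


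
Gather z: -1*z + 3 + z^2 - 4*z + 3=z^2 - 5*z + 6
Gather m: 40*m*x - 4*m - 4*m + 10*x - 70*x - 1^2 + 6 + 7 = m*(40*x - 8) - 60*x + 12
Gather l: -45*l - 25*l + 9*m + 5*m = -70*l + 14*m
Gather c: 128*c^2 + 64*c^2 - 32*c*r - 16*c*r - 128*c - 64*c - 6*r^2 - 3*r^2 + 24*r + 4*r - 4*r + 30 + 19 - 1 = 192*c^2 + c*(-48*r - 192) - 9*r^2 + 24*r + 48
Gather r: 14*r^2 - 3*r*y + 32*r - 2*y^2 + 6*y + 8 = 14*r^2 + r*(32 - 3*y) - 2*y^2 + 6*y + 8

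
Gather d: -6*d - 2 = -6*d - 2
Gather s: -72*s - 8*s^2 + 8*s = -8*s^2 - 64*s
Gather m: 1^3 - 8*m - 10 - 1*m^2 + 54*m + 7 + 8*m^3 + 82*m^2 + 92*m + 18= 8*m^3 + 81*m^2 + 138*m + 16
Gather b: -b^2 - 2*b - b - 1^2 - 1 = -b^2 - 3*b - 2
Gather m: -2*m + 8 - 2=6 - 2*m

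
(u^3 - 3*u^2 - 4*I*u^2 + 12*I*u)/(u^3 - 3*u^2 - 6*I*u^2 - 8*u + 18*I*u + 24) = u/(u - 2*I)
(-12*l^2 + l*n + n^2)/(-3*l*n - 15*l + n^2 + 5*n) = (4*l + n)/(n + 5)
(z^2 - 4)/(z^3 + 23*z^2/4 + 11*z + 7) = 4*(z - 2)/(4*z^2 + 15*z + 14)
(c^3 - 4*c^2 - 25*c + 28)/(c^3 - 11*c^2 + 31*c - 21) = (c + 4)/(c - 3)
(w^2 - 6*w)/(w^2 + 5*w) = (w - 6)/(w + 5)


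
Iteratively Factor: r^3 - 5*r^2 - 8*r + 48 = (r - 4)*(r^2 - r - 12) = (r - 4)*(r + 3)*(r - 4)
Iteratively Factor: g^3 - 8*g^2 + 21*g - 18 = (g - 2)*(g^2 - 6*g + 9) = (g - 3)*(g - 2)*(g - 3)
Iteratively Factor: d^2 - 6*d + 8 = (d - 2)*(d - 4)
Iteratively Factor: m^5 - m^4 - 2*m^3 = (m)*(m^4 - m^3 - 2*m^2) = m^2*(m^3 - m^2 - 2*m) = m^2*(m - 2)*(m^2 + m) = m^2*(m - 2)*(m + 1)*(m)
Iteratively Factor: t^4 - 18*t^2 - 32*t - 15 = (t + 1)*(t^3 - t^2 - 17*t - 15) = (t - 5)*(t + 1)*(t^2 + 4*t + 3) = (t - 5)*(t + 1)^2*(t + 3)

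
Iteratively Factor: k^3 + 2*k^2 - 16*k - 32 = (k + 2)*(k^2 - 16) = (k - 4)*(k + 2)*(k + 4)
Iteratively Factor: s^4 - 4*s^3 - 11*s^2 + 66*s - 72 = (s - 2)*(s^3 - 2*s^2 - 15*s + 36) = (s - 3)*(s - 2)*(s^2 + s - 12) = (s - 3)*(s - 2)*(s + 4)*(s - 3)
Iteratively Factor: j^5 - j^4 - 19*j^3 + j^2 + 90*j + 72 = (j + 1)*(j^4 - 2*j^3 - 17*j^2 + 18*j + 72) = (j - 4)*(j + 1)*(j^3 + 2*j^2 - 9*j - 18) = (j - 4)*(j - 3)*(j + 1)*(j^2 + 5*j + 6) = (j - 4)*(j - 3)*(j + 1)*(j + 2)*(j + 3)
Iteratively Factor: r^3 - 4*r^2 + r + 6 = (r + 1)*(r^2 - 5*r + 6) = (r - 2)*(r + 1)*(r - 3)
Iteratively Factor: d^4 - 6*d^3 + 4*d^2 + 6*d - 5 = (d - 1)*(d^3 - 5*d^2 - d + 5) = (d - 1)^2*(d^2 - 4*d - 5) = (d - 1)^2*(d + 1)*(d - 5)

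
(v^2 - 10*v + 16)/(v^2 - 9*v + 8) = (v - 2)/(v - 1)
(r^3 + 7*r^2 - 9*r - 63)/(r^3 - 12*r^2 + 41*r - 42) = (r^2 + 10*r + 21)/(r^2 - 9*r + 14)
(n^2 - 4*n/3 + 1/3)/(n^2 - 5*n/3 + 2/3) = (3*n - 1)/(3*n - 2)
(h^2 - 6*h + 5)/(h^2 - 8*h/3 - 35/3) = 3*(h - 1)/(3*h + 7)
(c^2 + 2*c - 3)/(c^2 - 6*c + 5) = (c + 3)/(c - 5)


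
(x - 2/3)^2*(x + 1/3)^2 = x^4 - 2*x^3/3 - x^2/3 + 4*x/27 + 4/81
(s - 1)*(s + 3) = s^2 + 2*s - 3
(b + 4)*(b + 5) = b^2 + 9*b + 20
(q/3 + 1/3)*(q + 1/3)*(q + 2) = q^3/3 + 10*q^2/9 + q + 2/9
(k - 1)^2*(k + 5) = k^3 + 3*k^2 - 9*k + 5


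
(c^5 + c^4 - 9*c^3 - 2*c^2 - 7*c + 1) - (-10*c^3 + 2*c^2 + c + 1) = c^5 + c^4 + c^3 - 4*c^2 - 8*c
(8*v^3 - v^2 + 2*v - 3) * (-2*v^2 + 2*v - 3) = -16*v^5 + 18*v^4 - 30*v^3 + 13*v^2 - 12*v + 9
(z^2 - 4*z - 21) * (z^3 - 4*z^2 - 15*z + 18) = z^5 - 8*z^4 - 20*z^3 + 162*z^2 + 243*z - 378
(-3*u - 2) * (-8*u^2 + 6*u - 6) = 24*u^3 - 2*u^2 + 6*u + 12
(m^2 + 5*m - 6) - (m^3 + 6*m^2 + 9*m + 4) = -m^3 - 5*m^2 - 4*m - 10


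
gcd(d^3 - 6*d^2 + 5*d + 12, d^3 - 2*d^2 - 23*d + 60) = d^2 - 7*d + 12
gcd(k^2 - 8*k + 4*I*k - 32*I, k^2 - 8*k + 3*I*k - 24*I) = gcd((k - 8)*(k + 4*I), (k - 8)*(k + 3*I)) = k - 8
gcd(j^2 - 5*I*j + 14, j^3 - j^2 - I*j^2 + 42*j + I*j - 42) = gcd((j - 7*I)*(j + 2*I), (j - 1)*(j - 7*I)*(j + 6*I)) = j - 7*I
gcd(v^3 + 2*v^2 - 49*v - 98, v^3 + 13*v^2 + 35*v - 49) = v + 7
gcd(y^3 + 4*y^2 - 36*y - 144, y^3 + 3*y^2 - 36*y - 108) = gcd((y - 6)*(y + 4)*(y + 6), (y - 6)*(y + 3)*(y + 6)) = y^2 - 36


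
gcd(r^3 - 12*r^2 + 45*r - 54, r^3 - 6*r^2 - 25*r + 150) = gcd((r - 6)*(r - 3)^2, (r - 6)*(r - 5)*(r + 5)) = r - 6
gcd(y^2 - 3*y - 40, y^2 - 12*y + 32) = y - 8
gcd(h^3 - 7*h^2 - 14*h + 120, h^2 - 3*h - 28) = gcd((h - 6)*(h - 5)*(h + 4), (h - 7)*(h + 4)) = h + 4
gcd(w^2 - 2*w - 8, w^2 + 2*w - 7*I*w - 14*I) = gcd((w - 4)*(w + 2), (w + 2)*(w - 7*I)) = w + 2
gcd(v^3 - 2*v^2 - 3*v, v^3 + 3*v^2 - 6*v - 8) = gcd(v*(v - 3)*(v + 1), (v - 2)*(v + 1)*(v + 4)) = v + 1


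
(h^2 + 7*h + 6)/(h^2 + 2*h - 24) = (h + 1)/(h - 4)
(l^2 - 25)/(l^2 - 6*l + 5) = (l + 5)/(l - 1)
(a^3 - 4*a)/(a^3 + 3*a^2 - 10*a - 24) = a*(a - 2)/(a^2 + a - 12)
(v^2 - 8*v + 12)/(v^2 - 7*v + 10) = (v - 6)/(v - 5)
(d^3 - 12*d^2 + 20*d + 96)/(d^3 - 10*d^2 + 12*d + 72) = (d - 8)/(d - 6)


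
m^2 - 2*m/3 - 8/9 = (m - 4/3)*(m + 2/3)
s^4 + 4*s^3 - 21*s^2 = s^2*(s - 3)*(s + 7)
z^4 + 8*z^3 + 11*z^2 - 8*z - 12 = (z - 1)*(z + 1)*(z + 2)*(z + 6)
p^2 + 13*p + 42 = (p + 6)*(p + 7)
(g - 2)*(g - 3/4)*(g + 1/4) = g^3 - 5*g^2/2 + 13*g/16 + 3/8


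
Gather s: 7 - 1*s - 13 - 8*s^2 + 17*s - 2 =-8*s^2 + 16*s - 8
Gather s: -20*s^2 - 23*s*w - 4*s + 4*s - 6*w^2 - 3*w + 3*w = -20*s^2 - 23*s*w - 6*w^2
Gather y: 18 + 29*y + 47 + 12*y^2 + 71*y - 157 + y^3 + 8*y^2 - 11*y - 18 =y^3 + 20*y^2 + 89*y - 110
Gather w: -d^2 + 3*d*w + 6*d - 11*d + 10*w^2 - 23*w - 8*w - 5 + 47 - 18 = -d^2 - 5*d + 10*w^2 + w*(3*d - 31) + 24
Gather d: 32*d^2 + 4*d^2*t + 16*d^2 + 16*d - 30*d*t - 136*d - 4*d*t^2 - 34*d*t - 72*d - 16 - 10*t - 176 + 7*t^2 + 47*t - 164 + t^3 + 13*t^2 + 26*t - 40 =d^2*(4*t + 48) + d*(-4*t^2 - 64*t - 192) + t^3 + 20*t^2 + 63*t - 396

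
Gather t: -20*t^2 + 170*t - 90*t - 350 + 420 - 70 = -20*t^2 + 80*t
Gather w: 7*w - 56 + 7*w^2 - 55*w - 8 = 7*w^2 - 48*w - 64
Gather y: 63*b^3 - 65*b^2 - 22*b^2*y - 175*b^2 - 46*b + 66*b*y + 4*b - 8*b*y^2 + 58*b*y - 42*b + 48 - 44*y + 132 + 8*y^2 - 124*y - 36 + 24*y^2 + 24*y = 63*b^3 - 240*b^2 - 84*b + y^2*(32 - 8*b) + y*(-22*b^2 + 124*b - 144) + 144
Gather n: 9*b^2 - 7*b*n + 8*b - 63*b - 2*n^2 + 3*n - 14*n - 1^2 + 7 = 9*b^2 - 55*b - 2*n^2 + n*(-7*b - 11) + 6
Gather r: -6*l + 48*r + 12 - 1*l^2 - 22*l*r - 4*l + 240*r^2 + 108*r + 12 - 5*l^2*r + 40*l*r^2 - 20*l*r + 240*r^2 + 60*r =-l^2 - 10*l + r^2*(40*l + 480) + r*(-5*l^2 - 42*l + 216) + 24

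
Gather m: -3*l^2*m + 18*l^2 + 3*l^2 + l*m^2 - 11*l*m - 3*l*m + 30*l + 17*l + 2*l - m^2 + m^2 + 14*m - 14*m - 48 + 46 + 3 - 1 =21*l^2 + l*m^2 + 49*l + m*(-3*l^2 - 14*l)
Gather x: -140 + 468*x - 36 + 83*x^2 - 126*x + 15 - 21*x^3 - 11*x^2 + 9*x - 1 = -21*x^3 + 72*x^2 + 351*x - 162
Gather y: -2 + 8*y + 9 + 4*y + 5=12*y + 12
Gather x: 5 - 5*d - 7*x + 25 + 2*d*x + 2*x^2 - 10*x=-5*d + 2*x^2 + x*(2*d - 17) + 30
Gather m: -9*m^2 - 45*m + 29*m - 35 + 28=-9*m^2 - 16*m - 7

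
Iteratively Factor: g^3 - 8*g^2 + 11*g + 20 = (g + 1)*(g^2 - 9*g + 20) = (g - 5)*(g + 1)*(g - 4)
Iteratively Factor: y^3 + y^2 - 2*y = (y)*(y^2 + y - 2) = y*(y - 1)*(y + 2)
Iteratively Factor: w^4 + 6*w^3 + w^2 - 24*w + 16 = (w - 1)*(w^3 + 7*w^2 + 8*w - 16) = (w - 1)*(w + 4)*(w^2 + 3*w - 4) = (w - 1)*(w + 4)^2*(w - 1)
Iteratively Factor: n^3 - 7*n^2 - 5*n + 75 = (n + 3)*(n^2 - 10*n + 25) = (n - 5)*(n + 3)*(n - 5)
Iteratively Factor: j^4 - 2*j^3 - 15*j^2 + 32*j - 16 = (j + 4)*(j^3 - 6*j^2 + 9*j - 4) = (j - 4)*(j + 4)*(j^2 - 2*j + 1) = (j - 4)*(j - 1)*(j + 4)*(j - 1)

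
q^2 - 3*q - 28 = (q - 7)*(q + 4)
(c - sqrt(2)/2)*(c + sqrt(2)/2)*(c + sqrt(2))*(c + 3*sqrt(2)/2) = c^4 + 5*sqrt(2)*c^3/2 + 5*c^2/2 - 5*sqrt(2)*c/4 - 3/2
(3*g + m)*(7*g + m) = 21*g^2 + 10*g*m + m^2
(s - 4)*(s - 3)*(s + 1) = s^3 - 6*s^2 + 5*s + 12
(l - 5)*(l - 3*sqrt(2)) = l^2 - 5*l - 3*sqrt(2)*l + 15*sqrt(2)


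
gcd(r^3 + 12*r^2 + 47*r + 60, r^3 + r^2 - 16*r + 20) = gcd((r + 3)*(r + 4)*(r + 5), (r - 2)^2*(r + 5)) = r + 5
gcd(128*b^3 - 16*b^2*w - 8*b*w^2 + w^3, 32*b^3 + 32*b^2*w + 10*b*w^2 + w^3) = 4*b + w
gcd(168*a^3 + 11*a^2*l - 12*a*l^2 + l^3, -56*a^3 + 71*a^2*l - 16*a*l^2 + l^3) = 56*a^2 - 15*a*l + l^2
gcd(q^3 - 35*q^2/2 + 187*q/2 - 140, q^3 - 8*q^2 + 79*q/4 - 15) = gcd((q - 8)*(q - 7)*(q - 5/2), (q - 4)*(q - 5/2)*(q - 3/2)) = q - 5/2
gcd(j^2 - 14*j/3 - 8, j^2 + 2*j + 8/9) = j + 4/3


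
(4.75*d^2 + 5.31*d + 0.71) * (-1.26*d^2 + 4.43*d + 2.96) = -5.985*d^4 + 14.3519*d^3 + 36.6887*d^2 + 18.8629*d + 2.1016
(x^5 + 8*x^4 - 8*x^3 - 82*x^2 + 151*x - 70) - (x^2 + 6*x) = x^5 + 8*x^4 - 8*x^3 - 83*x^2 + 145*x - 70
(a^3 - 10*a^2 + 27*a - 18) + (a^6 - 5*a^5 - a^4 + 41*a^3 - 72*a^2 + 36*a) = a^6 - 5*a^5 - a^4 + 42*a^3 - 82*a^2 + 63*a - 18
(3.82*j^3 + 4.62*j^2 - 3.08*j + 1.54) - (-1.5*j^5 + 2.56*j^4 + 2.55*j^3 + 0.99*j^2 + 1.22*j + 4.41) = 1.5*j^5 - 2.56*j^4 + 1.27*j^3 + 3.63*j^2 - 4.3*j - 2.87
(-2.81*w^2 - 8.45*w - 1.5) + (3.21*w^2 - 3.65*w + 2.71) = 0.4*w^2 - 12.1*w + 1.21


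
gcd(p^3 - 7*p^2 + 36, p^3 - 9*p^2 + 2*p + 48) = p^2 - p - 6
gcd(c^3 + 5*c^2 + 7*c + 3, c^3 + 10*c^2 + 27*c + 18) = c^2 + 4*c + 3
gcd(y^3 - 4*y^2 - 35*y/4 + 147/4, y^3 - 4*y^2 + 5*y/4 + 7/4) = y - 7/2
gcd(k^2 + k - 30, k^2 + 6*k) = k + 6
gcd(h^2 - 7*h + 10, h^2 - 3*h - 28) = 1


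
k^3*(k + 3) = k^4 + 3*k^3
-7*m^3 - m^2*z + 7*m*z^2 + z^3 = (-m + z)*(m + z)*(7*m + z)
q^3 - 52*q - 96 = (q - 8)*(q + 2)*(q + 6)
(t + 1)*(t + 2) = t^2 + 3*t + 2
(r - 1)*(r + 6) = r^2 + 5*r - 6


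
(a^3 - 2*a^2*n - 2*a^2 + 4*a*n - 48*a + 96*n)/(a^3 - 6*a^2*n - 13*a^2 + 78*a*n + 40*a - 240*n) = (a^2 - 2*a*n + 6*a - 12*n)/(a^2 - 6*a*n - 5*a + 30*n)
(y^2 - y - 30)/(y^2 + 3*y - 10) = (y - 6)/(y - 2)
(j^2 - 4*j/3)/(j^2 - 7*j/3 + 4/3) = j/(j - 1)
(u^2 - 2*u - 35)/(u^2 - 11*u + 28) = (u + 5)/(u - 4)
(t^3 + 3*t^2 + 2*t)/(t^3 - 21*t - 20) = t*(t + 2)/(t^2 - t - 20)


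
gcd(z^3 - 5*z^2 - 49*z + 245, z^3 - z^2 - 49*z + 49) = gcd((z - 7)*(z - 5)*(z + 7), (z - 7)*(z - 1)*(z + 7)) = z^2 - 49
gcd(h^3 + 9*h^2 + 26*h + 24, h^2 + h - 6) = h + 3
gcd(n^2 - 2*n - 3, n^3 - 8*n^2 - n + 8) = n + 1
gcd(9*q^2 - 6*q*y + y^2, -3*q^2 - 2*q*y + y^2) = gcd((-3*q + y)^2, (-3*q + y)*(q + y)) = -3*q + y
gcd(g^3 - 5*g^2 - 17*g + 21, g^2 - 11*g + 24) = 1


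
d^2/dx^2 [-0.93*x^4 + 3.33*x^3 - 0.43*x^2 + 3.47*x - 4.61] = -11.16*x^2 + 19.98*x - 0.86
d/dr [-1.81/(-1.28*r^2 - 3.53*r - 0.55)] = (-4.6336*r - 6.3893)/(1.28*r^2 + 3.53*r + 0.55)^2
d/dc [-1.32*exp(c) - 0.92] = -1.32*exp(c)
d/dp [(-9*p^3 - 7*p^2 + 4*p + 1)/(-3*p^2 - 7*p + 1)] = (27*p^4 + 126*p^3 + 34*p^2 - 8*p + 11)/(9*p^4 + 42*p^3 + 43*p^2 - 14*p + 1)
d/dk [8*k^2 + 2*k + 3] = 16*k + 2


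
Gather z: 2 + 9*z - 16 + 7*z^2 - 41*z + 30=7*z^2 - 32*z + 16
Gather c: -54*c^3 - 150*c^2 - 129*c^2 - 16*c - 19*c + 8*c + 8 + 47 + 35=-54*c^3 - 279*c^2 - 27*c + 90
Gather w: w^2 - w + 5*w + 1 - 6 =w^2 + 4*w - 5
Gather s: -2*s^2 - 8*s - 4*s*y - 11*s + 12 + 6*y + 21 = -2*s^2 + s*(-4*y - 19) + 6*y + 33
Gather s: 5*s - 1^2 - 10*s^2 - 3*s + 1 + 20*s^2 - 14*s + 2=10*s^2 - 12*s + 2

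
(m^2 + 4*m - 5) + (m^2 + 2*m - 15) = 2*m^2 + 6*m - 20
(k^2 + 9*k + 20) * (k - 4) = k^3 + 5*k^2 - 16*k - 80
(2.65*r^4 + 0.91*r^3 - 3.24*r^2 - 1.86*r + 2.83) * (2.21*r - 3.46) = 5.8565*r^5 - 7.1579*r^4 - 10.309*r^3 + 7.0998*r^2 + 12.6899*r - 9.7918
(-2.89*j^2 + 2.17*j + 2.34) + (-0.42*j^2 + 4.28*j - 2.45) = -3.31*j^2 + 6.45*j - 0.11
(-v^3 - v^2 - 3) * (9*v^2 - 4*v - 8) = -9*v^5 - 5*v^4 + 12*v^3 - 19*v^2 + 12*v + 24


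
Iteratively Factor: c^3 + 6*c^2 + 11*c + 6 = (c + 2)*(c^2 + 4*c + 3) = (c + 1)*(c + 2)*(c + 3)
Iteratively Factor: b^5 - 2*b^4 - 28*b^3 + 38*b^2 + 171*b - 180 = (b - 1)*(b^4 - b^3 - 29*b^2 + 9*b + 180) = (b - 3)*(b - 1)*(b^3 + 2*b^2 - 23*b - 60) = (b - 5)*(b - 3)*(b - 1)*(b^2 + 7*b + 12) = (b - 5)*(b - 3)*(b - 1)*(b + 4)*(b + 3)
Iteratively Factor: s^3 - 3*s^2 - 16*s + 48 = (s - 4)*(s^2 + s - 12) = (s - 4)*(s + 4)*(s - 3)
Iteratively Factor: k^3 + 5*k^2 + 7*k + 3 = (k + 3)*(k^2 + 2*k + 1) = (k + 1)*(k + 3)*(k + 1)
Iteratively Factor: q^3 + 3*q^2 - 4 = (q + 2)*(q^2 + q - 2) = (q - 1)*(q + 2)*(q + 2)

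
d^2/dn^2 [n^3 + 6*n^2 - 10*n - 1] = 6*n + 12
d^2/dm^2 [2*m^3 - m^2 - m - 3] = 12*m - 2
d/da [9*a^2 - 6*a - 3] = 18*a - 6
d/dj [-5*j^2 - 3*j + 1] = -10*j - 3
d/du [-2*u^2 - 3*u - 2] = -4*u - 3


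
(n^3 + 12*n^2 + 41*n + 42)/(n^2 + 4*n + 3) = (n^2 + 9*n + 14)/(n + 1)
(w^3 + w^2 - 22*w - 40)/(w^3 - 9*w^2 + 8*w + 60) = (w + 4)/(w - 6)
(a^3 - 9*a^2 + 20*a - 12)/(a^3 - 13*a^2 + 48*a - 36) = (a - 2)/(a - 6)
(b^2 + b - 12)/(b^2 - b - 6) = (b + 4)/(b + 2)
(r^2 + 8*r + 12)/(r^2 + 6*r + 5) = (r^2 + 8*r + 12)/(r^2 + 6*r + 5)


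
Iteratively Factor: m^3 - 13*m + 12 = (m + 4)*(m^2 - 4*m + 3) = (m - 1)*(m + 4)*(m - 3)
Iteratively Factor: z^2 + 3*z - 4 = (z - 1)*(z + 4)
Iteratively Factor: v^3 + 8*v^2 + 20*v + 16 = (v + 2)*(v^2 + 6*v + 8) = (v + 2)*(v + 4)*(v + 2)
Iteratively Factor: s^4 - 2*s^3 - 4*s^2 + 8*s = (s)*(s^3 - 2*s^2 - 4*s + 8) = s*(s + 2)*(s^2 - 4*s + 4) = s*(s - 2)*(s + 2)*(s - 2)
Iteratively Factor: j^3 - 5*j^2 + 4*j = (j - 1)*(j^2 - 4*j) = j*(j - 1)*(j - 4)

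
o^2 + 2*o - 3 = (o - 1)*(o + 3)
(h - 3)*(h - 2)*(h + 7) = h^3 + 2*h^2 - 29*h + 42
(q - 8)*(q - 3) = q^2 - 11*q + 24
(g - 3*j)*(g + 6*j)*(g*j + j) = g^3*j + 3*g^2*j^2 + g^2*j - 18*g*j^3 + 3*g*j^2 - 18*j^3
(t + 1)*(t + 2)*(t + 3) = t^3 + 6*t^2 + 11*t + 6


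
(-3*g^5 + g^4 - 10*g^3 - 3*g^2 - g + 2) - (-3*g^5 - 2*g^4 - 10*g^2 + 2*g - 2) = 3*g^4 - 10*g^3 + 7*g^2 - 3*g + 4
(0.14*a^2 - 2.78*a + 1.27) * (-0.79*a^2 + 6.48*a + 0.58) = -0.1106*a^4 + 3.1034*a^3 - 18.9365*a^2 + 6.6172*a + 0.7366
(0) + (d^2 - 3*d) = d^2 - 3*d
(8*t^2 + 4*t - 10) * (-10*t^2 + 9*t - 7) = -80*t^4 + 32*t^3 + 80*t^2 - 118*t + 70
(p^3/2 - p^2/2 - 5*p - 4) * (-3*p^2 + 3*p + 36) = -3*p^5/2 + 3*p^4 + 63*p^3/2 - 21*p^2 - 192*p - 144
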